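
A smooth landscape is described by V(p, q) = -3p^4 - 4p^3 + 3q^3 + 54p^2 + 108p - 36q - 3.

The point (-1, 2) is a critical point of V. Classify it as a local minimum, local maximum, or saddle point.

local minimum

The mixed partial ∂²V/∂p∂q is 0, so the Hessian at any point is diag(V_pp, V_qq) = diag(12(-3p^2 - 2p + 9), 18q).
At (-1, 2): H = diag(96, 36).
Both eigenvalues are positive, so H is positive definite: a local minimum.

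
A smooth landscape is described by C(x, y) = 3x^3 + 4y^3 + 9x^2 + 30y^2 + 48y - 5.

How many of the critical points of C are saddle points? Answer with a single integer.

C separates as a function of x plus a function of y, so ∇C=0 decouples.
∂C/∂x = 9x(x + 2) = 0 at x ∈ {-2, 0}; ∂C/∂y = 12(y + 1)(y + 4) = 0 at y ∈ {-4, -1}.
The Hessian is diagonal: diag(C_xx, C_yy). Second derivatives: C_xx(-2)=-18, C_xx(0)=18; C_yy(-4)=-36, C_yy(-1)=36.
Saddle points occur where the two diagonal entries have opposite signs: (-2, -1), (0, -4). Count: 2.

2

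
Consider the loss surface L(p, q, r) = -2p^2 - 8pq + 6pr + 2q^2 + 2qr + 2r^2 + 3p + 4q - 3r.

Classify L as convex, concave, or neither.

L is quadratic, so its Hessian is the constant matrix H = [[-4, -8, 6], [-8, 4, 2], [6, 2, 4]].
Leading principal minors: -4, -80, -640.
Neither pattern holds ⇒ H is indefinite ⇒ neither convex nor concave.

neither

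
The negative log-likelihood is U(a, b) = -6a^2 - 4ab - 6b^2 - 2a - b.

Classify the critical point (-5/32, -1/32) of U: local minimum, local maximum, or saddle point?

The Hessian of U is constant: H = [[-12, -4], [-4, -12]].
det(H) = (-12)·(-12) − (-4)² = 128.
det(H) > 0 and tr(H) = -24 < 0, so H is negative definite and the point is a local maximum.

local maximum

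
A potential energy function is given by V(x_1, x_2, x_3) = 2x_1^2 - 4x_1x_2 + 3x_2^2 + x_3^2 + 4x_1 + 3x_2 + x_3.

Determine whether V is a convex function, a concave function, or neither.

V is quadratic, so its Hessian is the constant matrix H = [[4, -4, 0], [-4, 6, 0], [0, 0, 2]].
Leading principal minors: 4, 8, 16.
All positive ⇒ H ≻ 0 ⇒ convex.

convex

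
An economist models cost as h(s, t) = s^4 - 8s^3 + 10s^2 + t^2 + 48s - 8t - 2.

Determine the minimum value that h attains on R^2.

-47

h(s,t) separates as P(s) + Q(t) − 2, so its minimum is min P + min Q − 2.
P'(s) = 4(s - 4)(s - 3)(s + 1) vanishes at s ∈ {-1, 3, 4}; Q'(t) = 2(t - 4) vanishes at t ∈ {4}.
Local minima of P (where P''>0): P(-1)=-29, P(4)=96. Local minima of Q: Q(4)=-16.
So the global minimum of h is P(-1) + Q(4) − 2 = -29 − 16 − 2 = -47, attained at (-1, 4).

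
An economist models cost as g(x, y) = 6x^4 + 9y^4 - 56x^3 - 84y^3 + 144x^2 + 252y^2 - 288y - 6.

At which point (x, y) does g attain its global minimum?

(0, 4)

g(x,y) separates as P(x) + Q(y) − 6, so its minimum is min P + min Q − 6.
P'(x) = 24x(x - 4)(x - 3) vanishes at x ∈ {0, 3, 4}; Q'(y) = 36(y - 4)(y - 2)(y - 1) vanishes at y ∈ {1, 2, 4}.
Local minima of P (where P''>0): P(0)=0, P(4)=256. Local minima of Q: Q(1)=-111, Q(4)=-192.
So the global minimum of g is P(0) + Q(4) − 6 = 0 − 192 − 6 = -198, attained at (0, 4).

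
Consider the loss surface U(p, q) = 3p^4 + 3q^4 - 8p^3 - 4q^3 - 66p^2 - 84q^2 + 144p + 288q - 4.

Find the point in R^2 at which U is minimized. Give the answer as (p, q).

(-3, -4)

U(p,q) separates as A(p) + B(q) − 4, so its minimum is min A + min B − 4.
A'(p) = 12(p - 4)(p - 1)(p + 3) vanishes at p ∈ {-3, 1, 4}; B'(q) = 12(q - 3)(q - 2)(q + 4) vanishes at q ∈ {-4, 2, 3}.
Local minima of A (where A''>0): A(-3)=-567, A(4)=-224. Local minima of B: B(-4)=-1472, B(3)=243.
So the global minimum of U is A(-3) + B(-4) − 4 = -567 − 1472 − 4 = -2043, attained at (-3, -4).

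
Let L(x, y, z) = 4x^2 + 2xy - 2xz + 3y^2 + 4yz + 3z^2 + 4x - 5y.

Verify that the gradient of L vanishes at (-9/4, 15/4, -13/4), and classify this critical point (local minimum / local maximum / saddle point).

∇L = (8x + 2y - 2z + 4, 2x + 6y + 4z - 5, -2x + 4y + 6z); substituting (-9/4, 15/4, -13/4) gives ∇L = (0, 0, 0), so (-9/4, 15/4, -13/4) is indeed a critical point.
The Hessian is constant: H = [[8, 2, -2], [2, 6, 4], [-2, 4, 6]].
Leading principal minors: Δ₁ = 8, Δ₂ = 44, Δ₃ = 80.
All leading minors are positive, so H is positive definite: a local minimum.

local minimum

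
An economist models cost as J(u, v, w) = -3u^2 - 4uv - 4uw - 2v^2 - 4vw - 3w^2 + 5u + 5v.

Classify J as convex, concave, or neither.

concave

J is quadratic, so its Hessian is the constant matrix H = [[-6, -4, -4], [-4, -4, -4], [-4, -4, -6]].
Leading principal minors: -6, 8, -16.
Signs alternate −, +, − ⇒ H ≺ 0 ⇒ concave.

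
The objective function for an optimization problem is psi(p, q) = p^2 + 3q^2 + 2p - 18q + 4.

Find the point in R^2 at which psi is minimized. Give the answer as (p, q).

psi(p,q) separates as A(p) + B(q) + 4, so its minimum is min A + min B + 4.
A'(p) = 2p + 2 vanishes at p ∈ {-1}; B'(q) = 6q - 18 vanishes at q ∈ {3}.
Local minima of A (where A''>0): A(-1)=-1. Local minima of B: B(3)=-27.
So the global minimum of psi is A(-1) + B(3) + 4 = -1 − 27 + 4 = -24, attained at (-1, 3).

(-1, 3)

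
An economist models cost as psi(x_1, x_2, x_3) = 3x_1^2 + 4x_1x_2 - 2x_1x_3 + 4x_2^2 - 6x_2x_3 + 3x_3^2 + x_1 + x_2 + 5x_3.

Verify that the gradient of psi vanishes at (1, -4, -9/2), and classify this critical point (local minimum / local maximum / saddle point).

local minimum

∇psi = (6x_1 + 4x_2 - 2x_3 + 1, 4x_1 + 8x_2 - 6x_3 + 1, -2x_1 - 6x_2 + 6x_3 + 5); substituting (1, -4, -9/2) gives ∇psi = (0, 0, 0), so (1, -4, -9/2) is indeed a critical point.
The Hessian is constant: H = [[6, 4, -2], [4, 8, -6], [-2, -6, 6]].
Leading principal minors: Δ₁ = 6, Δ₂ = 32, Δ₃ = 40.
All leading minors are positive, so H is positive definite: a local minimum.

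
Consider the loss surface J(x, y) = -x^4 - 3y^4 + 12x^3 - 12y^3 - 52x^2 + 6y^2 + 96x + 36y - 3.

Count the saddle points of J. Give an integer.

4

J separates as a function of x plus a function of y, so ∇J=0 decouples.
∂J/∂x = -4(x - 4)(x - 3)(x - 2) = 0 at x ∈ {2, 3, 4}; ∂J/∂y = -12(y - 1)(y + 1)(y + 3) = 0 at y ∈ {-3, -1, 1}.
The Hessian is diagonal: diag(J_xx, J_yy). Second derivatives: J_xx(2)=-8, J_xx(3)=4, J_xx(4)=-8; J_yy(-3)=-96, J_yy(-1)=48, J_yy(1)=-96.
Saddle points occur where the two diagonal entries have opposite signs: (2, -1), (3, -3), (3, 1), (4, -1). Count: 4.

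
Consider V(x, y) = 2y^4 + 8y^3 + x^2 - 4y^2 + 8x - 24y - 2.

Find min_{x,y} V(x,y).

V(x,y) separates as P(x) + Q(y) − 2, so its minimum is min P + min Q − 2.
P'(x) = 2x + 8 vanishes at x ∈ {-4}; Q'(y) = 8(y - 1)(y + 1)(y + 3) vanishes at y ∈ {-3, -1, 1}.
Local minima of P (where P''>0): P(-4)=-16. Local minima of Q: Q(-3)=-18, Q(1)=-18.
So the global minimum of V is P(-4) + Q(-3) − 2 = -16 − 18 − 2 = -36, attained at (-4, -3).

-36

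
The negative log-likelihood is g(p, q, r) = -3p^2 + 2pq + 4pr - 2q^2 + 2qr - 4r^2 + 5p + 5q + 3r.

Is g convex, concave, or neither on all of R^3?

concave

g is quadratic, so its Hessian is the constant matrix H = [[-6, 2, 4], [2, -4, 2], [4, 2, -8]].
Leading principal minors: -6, 20, -40.
Signs alternate −, +, − ⇒ H ≺ 0 ⇒ concave.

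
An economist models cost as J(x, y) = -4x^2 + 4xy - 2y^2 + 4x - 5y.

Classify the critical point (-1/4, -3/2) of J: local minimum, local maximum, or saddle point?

The Hessian of J is constant: H = [[-8, 4], [4, -4]].
det(H) = (-8)·(-4) − 4² = 16.
det(H) > 0 and tr(H) = -12 < 0, so H is negative definite and the point is a local maximum.

local maximum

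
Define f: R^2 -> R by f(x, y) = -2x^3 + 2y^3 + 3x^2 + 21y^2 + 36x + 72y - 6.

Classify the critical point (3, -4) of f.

The mixed partial ∂²f/∂x∂y is 0, so the Hessian at any point is diag(f_xx, f_yy) = diag(6(-2x + 1), 6(2y + 7)).
At (3, -4): H = diag(-30, -6).
Both eigenvalues are negative, so H is negative definite: a local maximum.

local maximum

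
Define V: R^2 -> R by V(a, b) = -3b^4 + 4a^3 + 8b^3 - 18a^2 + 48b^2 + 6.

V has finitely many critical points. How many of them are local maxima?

2

V separates as a function of a plus a function of b, so ∇V=0 decouples.
∂V/∂a = 12a(a - 3) = 0 at a ∈ {0, 3}; ∂V/∂b = -12b(b - 4)(b + 2) = 0 at b ∈ {-2, 0, 4}.
The Hessian is diagonal: diag(V_aa, V_bb). Second derivatives: V_aa(0)=-36, V_aa(3)=36; V_bb(-2)=-144, V_bb(0)=96, V_bb(4)=-288.
Local maxima occur where both diagonal entries negative: (0, -2), (0, 4). Count: 2.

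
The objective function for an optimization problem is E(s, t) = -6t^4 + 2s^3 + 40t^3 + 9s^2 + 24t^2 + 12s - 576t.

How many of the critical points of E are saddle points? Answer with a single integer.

3

E separates as a function of s plus a function of t, so ∇E=0 decouples.
∂E/∂s = 6(s + 1)(s + 2) = 0 at s ∈ {-2, -1}; ∂E/∂t = -24(t - 4)(t - 3)(t + 2) = 0 at t ∈ {-2, 3, 4}.
The Hessian is diagonal: diag(E_ss, E_tt). Second derivatives: E_ss(-2)=-6, E_ss(-1)=6; E_tt(-2)=-720, E_tt(3)=120, E_tt(4)=-144.
Saddle points occur where the two diagonal entries have opposite signs: (-2, 3), (-1, -2), (-1, 4). Count: 3.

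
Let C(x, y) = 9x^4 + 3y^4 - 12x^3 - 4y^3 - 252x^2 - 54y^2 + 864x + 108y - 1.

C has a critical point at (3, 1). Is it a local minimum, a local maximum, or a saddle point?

The mixed partial ∂²C/∂x∂y is 0, so the Hessian at any point is diag(C_xx, C_yy) = diag(36(3x^2 - 2x - 14), 12(3y^2 - 2y - 9)).
At (3, 1): H = diag(252, -96).
The eigenvalues have opposite signs, so H is indefinite: a saddle point.

saddle point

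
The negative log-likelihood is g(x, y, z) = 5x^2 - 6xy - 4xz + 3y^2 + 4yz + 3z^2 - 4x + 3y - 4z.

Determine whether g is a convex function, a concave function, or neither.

g is quadratic, so its Hessian is the constant matrix H = [[10, -6, -4], [-6, 6, 4], [-4, 4, 6]].
Leading principal minors: 10, 24, 80.
All positive ⇒ H ≻ 0 ⇒ convex.

convex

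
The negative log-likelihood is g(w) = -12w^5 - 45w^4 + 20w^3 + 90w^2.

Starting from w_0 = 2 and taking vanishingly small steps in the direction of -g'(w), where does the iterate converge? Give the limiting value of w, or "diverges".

g'(w) = -60w(w - 1)(w + 1)(w + 3), so g'(2) = -1800.
Gradient descent moves in the -g' direction, i.e. w is increasing.
There is no critical point above w=2, and g' keeps the same sign, so the iterate runs off to +∞.

diverges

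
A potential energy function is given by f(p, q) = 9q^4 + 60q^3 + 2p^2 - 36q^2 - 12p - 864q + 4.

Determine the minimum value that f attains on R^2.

-1262

f(p,q) separates as A(p) + B(q) + 4, so its minimum is min A + min B + 4.
A'(p) = 4p - 12 vanishes at p ∈ {3}; B'(q) = 36(q - 2)(q + 3)(q + 4) vanishes at q ∈ {-4, -3, 2}.
Local minima of A (where A''>0): A(3)=-18. Local minima of B: B(-4)=1344, B(2)=-1248.
So the global minimum of f is A(3) + B(2) + 4 = -18 − 1248 + 4 = -1262, attained at (3, 2).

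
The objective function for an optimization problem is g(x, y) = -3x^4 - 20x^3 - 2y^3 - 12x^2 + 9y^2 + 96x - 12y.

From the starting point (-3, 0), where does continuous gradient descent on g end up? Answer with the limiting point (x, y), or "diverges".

(-2, 1)

g is separable, so gradient descent decouples: x follows -∂g/∂x, y follows -∂g/∂y.
∂g/∂x = -12(x - 1)(x + 2)(x + 4); at x=-3 this is -48, so x increases.
∂g/∂y = -6(y - 2)(y - 1); at y=0 this is -12, so y increases.
x converges to its nearest critical value -2 (a local min of the x-part); y converges to 1. The iterate converges to (-2, 1).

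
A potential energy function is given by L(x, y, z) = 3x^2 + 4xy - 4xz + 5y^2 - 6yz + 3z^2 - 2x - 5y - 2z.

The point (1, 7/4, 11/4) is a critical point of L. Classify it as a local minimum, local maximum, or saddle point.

The Hessian is constant: H = [[6, 4, -4], [4, 10, -6], [-4, -6, 6]].
Leading principal minors: Δ₁ = 6, Δ₂ = 44, Δ₃ = 80.
All leading minors are positive, so H is positive definite: a local minimum.

local minimum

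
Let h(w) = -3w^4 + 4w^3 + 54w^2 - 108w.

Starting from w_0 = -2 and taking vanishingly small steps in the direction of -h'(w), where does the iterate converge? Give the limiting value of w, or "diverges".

h'(w) = -12(w - 3)(w - 1)(w + 3), so h'(-2) = -180.
Gradient descent moves in the -h' direction, i.e. w is increasing.
The nearest critical point in that direction is w = 1, where h'' = 96 > 0 (a local minimum). The iterate converges there.

1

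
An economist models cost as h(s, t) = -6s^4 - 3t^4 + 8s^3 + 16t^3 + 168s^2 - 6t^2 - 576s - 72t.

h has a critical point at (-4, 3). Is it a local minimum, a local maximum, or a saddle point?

local maximum

The mixed partial ∂²h/∂s∂t is 0, so the Hessian at any point is diag(h_ss, h_tt) = diag(24(-3s^2 + 2s + 14), 12(-3t^2 + 8t - 1)).
At (-4, 3): H = diag(-1008, -48).
Both eigenvalues are negative, so H is negative definite: a local maximum.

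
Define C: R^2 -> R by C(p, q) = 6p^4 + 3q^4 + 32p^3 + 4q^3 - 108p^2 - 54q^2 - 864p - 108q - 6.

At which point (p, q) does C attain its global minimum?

C(p,q) separates as A(p) + B(q) − 6, so its minimum is min A + min B − 6.
A'(p) = 24(p - 3)(p + 3)(p + 4) vanishes at p ∈ {-4, -3, 3}; B'(q) = 12(q - 3)(q + 1)(q + 3) vanishes at q ∈ {-3, -1, 3}.
Local minima of A (where A''>0): A(-4)=1216, A(3)=-2214. Local minima of B: B(-3)=-27, B(3)=-459.
So the global minimum of C is A(3) + B(3) − 6 = -2214 − 459 − 6 = -2679, attained at (3, 3).

(3, 3)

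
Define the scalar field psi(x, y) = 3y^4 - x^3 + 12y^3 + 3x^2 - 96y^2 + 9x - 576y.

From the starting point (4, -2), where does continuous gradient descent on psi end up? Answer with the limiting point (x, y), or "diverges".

psi is separable, so gradient descent decouples: x follows -∂psi/∂x, y follows -∂psi/∂y.
∂psi/∂x = -3(x - 3)(x + 1); at x=4 this is -15, so x increases.
∂psi/∂y = 12(y - 4)(y + 3)(y + 4); at y=-2 this is -144, so y increases.
The x-coordinate has no critical point in that direction and runs off to infinity.

diverges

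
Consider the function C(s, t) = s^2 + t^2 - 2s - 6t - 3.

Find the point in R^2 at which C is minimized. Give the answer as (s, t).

C(s,t) separates as P(s) + Q(t) − 3, so its minimum is min P + min Q − 3.
P'(s) = 2s - 2 vanishes at s ∈ {1}; Q'(t) = 2(t - 3) vanishes at t ∈ {3}.
Local minima of P (where P''>0): P(1)=-1. Local minima of Q: Q(3)=-9.
So the global minimum of C is P(1) + Q(3) − 3 = -1 − 9 − 3 = -13, attained at (1, 3).

(1, 3)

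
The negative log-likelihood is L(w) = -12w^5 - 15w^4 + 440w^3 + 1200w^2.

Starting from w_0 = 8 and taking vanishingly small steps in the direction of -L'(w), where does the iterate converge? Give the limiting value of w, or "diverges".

L'(w) = -60w(w - 5)(w + 2)(w + 4), so L'(8) = -172800.
Gradient descent moves in the -L' direction, i.e. w is increasing.
There is no critical point above w=8, and L' keeps the same sign, so the iterate runs off to +∞.

diverges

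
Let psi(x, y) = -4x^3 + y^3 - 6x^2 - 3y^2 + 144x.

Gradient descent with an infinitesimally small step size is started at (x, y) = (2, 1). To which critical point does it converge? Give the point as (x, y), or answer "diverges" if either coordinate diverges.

(-4, 2)

psi is separable, so gradient descent decouples: x follows -∂psi/∂x, y follows -∂psi/∂y.
∂psi/∂x = -12(x - 3)(x + 4); at x=2 this is 72, so x decreases.
∂psi/∂y = 3y(y - 2); at y=1 this is -3, so y increases.
x converges to its nearest critical value -4 (a local min of the x-part); y converges to 2. The iterate converges to (-4, 2).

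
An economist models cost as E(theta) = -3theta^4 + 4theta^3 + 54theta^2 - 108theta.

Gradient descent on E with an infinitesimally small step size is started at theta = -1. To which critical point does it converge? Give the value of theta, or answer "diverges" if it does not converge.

E'(theta) = -12(theta - 3)(theta - 1)(theta + 3), so E'(-1) = -192.
Gradient descent moves in the -E' direction, i.e. theta is increasing.
The nearest critical point in that direction is theta = 1, where E'' = 96 > 0 (a local minimum). The iterate converges there.

1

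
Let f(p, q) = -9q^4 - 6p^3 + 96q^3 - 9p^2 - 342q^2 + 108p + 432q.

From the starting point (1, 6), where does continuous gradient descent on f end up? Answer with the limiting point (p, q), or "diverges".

f is separable, so gradient descent decouples: p follows -∂f/∂p, q follows -∂f/∂q.
∂f/∂p = -18(p - 2)(p + 3); at p=1 this is 72, so p decreases.
∂f/∂q = -36(q - 4)(q - 3)(q - 1); at q=6 this is -1080, so q increases.
The q-coordinate has no critical point in that direction and runs off to infinity.

diverges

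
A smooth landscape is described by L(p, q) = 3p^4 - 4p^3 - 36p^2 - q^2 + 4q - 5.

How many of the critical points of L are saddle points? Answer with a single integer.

2

L separates as a function of p plus a function of q, so ∇L=0 decouples.
∂L/∂p = 12p(p - 3)(p + 2) = 0 at p ∈ {-2, 0, 3}; ∂L/∂q = -2(q - 2) = 0 at q ∈ {2}.
The Hessian is diagonal: diag(L_pp, L_qq). Second derivatives: L_pp(-2)=120, L_pp(0)=-72, L_pp(3)=180; L_qq(2)=-2.
Saddle points occur where the two diagonal entries have opposite signs: (-2, 2), (3, 2). Count: 2.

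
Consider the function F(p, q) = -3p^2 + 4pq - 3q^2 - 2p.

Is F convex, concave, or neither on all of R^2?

F is quadratic, so its Hessian is the constant matrix H = [[-6, 4], [4, -6]].
det(H) = 20, tr(H) = -12.
det(H) > 0 and tr(H) < 0, so H is negative definite everywhere: concave.

concave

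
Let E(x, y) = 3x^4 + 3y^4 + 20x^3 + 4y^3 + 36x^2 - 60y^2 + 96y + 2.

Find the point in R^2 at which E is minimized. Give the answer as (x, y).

E(x,y) separates as P(x) + Q(y) + 2, so its minimum is min P + min Q + 2.
P'(x) = 12x(x + 2)(x + 3) vanishes at x ∈ {-3, -2, 0}; Q'(y) = 12(y - 2)(y - 1)(y + 4) vanishes at y ∈ {-4, 1, 2}.
Local minima of P (where P''>0): P(-3)=27, P(0)=0. Local minima of Q: Q(-4)=-832, Q(2)=32.
So the global minimum of E is P(0) + Q(-4) + 2 = 0 − 832 + 2 = -830, attained at (0, -4).

(0, -4)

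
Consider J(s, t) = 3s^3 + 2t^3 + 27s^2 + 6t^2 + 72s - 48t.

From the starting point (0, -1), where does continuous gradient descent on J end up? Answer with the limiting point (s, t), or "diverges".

(-2, 2)

J is separable, so gradient descent decouples: s follows -∂J/∂s, t follows -∂J/∂t.
∂J/∂s = 9(s + 2)(s + 4); at s=0 this is 72, so s decreases.
∂J/∂t = 6(t - 2)(t + 4); at t=-1 this is -54, so t increases.
s converges to its nearest critical value -2 (a local min of the s-part); t converges to 2. The iterate converges to (-2, 2).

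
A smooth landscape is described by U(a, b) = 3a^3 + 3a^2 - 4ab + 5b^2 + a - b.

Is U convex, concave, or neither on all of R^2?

The term 3a^3 is cubic, so the Hessian is not constant.
∂²U/∂a² = 18a + 6, which takes both signs as a varies (negative for sufficiently negative a). A diagonal entry of the Hessian changing sign means the Hessian is neither positive- nor negative-semidefinite on all of R^2.

neither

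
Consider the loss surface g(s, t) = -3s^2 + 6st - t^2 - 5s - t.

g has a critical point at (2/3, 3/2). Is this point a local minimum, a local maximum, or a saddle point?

The Hessian of g is constant: H = [[-6, 6], [6, -2]].
det(H) = (-6)·(-2) − 6² = -24.
Since det(H) < 0, H is indefinite and the critical point is a saddle point.

saddle point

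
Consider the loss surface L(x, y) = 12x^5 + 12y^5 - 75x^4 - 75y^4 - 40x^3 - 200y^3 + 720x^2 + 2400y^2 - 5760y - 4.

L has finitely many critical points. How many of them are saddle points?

L separates as a function of x plus a function of y, so ∇L=0 decouples.
∂L/∂x = 60x(x - 4)(x - 3)(x + 2) = 0 at x ∈ {-2, 0, 3, 4}; ∂L/∂y = 60(y - 4)(y - 3)(y - 2)(y + 4) = 0 at y ∈ {-4, 2, 3, 4}.
The Hessian is diagonal: diag(L_xx, L_yy). Second derivatives: L_xx(-2)=-3600, L_xx(0)=1440, L_xx(3)=-900, L_xx(4)=1440; L_yy(-4)=-20160, L_yy(2)=720, L_yy(3)=-420, L_yy(4)=960.
Saddle points occur where the two diagonal entries have opposite signs: (-2, 2), (-2, 4), (0, -4), (0, 3), (3, 2), (3, 4), (4, -4), (4, 3). Count: 8.

8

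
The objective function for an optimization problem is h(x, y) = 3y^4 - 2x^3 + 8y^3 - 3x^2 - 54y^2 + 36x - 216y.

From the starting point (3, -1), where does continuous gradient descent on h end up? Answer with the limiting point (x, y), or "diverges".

h is separable, so gradient descent decouples: x follows -∂h/∂x, y follows -∂h/∂y.
∂h/∂x = -6(x - 2)(x + 3); at x=3 this is -36, so x increases.
∂h/∂y = 12(y - 3)(y + 2)(y + 3); at y=-1 this is -96, so y increases.
The x-coordinate has no critical point in that direction and runs off to infinity.

diverges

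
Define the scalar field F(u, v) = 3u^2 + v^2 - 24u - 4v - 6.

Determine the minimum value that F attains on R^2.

-58

F(u,v) separates as P(u) + Q(v) − 6, so its minimum is min P + min Q − 6.
P'(u) = 6u - 24 vanishes at u ∈ {4}; Q'(v) = 2v - 4 vanishes at v ∈ {2}.
Local minima of P (where P''>0): P(4)=-48. Local minima of Q: Q(2)=-4.
So the global minimum of F is P(4) + Q(2) − 6 = -48 − 4 − 6 = -58, attained at (4, 2).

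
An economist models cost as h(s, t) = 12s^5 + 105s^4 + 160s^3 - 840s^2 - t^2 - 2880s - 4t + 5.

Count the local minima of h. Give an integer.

0

h separates as a function of s plus a function of t, so ∇h=0 decouples.
∂h/∂s = 60(s - 2)(s + 2)(s + 3)(s + 4) = 0 at s ∈ {-4, -3, -2, 2}; ∂h/∂t = -2(t + 2) = 0 at t ∈ {-2}.
The Hessian is diagonal: diag(h_ss, h_tt). Second derivatives: h_ss(-4)=-720, h_ss(-3)=300, h_ss(-2)=-480, h_ss(2)=7200; h_tt(-2)=-2.
Local minima occur where both diagonal entries positive: none. Count: 0.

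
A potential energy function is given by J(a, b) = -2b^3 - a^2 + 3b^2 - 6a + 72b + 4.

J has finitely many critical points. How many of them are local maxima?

J separates as a function of a plus a function of b, so ∇J=0 decouples.
∂J/∂a = -2(a + 3) = 0 at a ∈ {-3}; ∂J/∂b = -6(b - 4)(b + 3) = 0 at b ∈ {-3, 4}.
The Hessian is diagonal: diag(J_aa, J_bb). Second derivatives: J_aa(-3)=-2; J_bb(-3)=42, J_bb(4)=-42.
Local maxima occur where both diagonal entries negative: (-3, 4). Count: 1.

1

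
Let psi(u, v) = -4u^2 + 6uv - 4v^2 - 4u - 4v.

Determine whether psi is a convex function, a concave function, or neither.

concave

psi is quadratic, so its Hessian is the constant matrix H = [[-8, 6], [6, -8]].
det(H) = 28, tr(H) = -16.
det(H) > 0 and tr(H) < 0, so H is negative definite everywhere: concave.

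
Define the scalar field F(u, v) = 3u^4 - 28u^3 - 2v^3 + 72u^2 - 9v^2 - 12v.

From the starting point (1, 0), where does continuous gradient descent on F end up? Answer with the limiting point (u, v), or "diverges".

F is separable, so gradient descent decouples: u follows -∂F/∂u, v follows -∂F/∂v.
∂F/∂u = 12u(u - 4)(u - 3); at u=1 this is 72, so u decreases.
∂F/∂v = -6(v + 1)(v + 2); at v=0 this is -12, so v increases.
The v-coordinate has no critical point in that direction and runs off to infinity.

diverges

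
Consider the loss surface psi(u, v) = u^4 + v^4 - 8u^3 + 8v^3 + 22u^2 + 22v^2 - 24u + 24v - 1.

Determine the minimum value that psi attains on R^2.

psi(u,v) separates as P(u) + Q(v) − 1, so its minimum is min P + min Q − 1.
P'(u) = 4(u - 3)(u - 2)(u - 1) vanishes at u ∈ {1, 2, 3}; Q'(v) = 4(v + 1)(v + 2)(v + 3) vanishes at v ∈ {-3, -2, -1}.
Local minima of P (where P''>0): P(1)=-9, P(3)=-9. Local minima of Q: Q(-3)=-9, Q(-1)=-9.
So the global minimum of psi is P(1) + Q(-3) − 1 = -9 − 9 − 1 = -19, attained at (1, -3).

-19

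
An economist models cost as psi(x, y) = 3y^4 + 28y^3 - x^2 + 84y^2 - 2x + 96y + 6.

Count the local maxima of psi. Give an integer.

1

psi separates as a function of x plus a function of y, so ∇psi=0 decouples.
∂psi/∂x = -2(x + 1) = 0 at x ∈ {-1}; ∂psi/∂y = 12(y + 1)(y + 2)(y + 4) = 0 at y ∈ {-4, -2, -1}.
The Hessian is diagonal: diag(psi_xx, psi_yy). Second derivatives: psi_xx(-1)=-2; psi_yy(-4)=72, psi_yy(-2)=-24, psi_yy(-1)=36.
Local maxima occur where both diagonal entries negative: (-1, -2). Count: 1.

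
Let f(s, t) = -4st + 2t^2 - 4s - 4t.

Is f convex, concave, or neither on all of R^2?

neither

f is quadratic, so its Hessian is the constant matrix H = [[0, -4], [-4, 4]].
det(H) = -16, tr(H) = 4.
det(H) < 0, so H is indefinite: neither convex nor concave.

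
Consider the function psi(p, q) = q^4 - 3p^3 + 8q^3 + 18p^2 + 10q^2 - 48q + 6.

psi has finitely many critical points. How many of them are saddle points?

3

psi separates as a function of p plus a function of q, so ∇psi=0 decouples.
∂psi/∂p = -9p(p - 4) = 0 at p ∈ {0, 4}; ∂psi/∂q = 4(q - 1)(q + 3)(q + 4) = 0 at q ∈ {-4, -3, 1}.
The Hessian is diagonal: diag(psi_pp, psi_qq). Second derivatives: psi_pp(0)=36, psi_pp(4)=-36; psi_qq(-4)=20, psi_qq(-3)=-16, psi_qq(1)=80.
Saddle points occur where the two diagonal entries have opposite signs: (0, -3), (4, -4), (4, 1). Count: 3.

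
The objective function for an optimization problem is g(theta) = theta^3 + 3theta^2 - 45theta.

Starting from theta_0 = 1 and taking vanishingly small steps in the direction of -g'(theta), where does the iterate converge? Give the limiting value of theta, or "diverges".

3

g'(theta) = 3(theta - 3)(theta + 5), so g'(1) = -36.
Gradient descent moves in the -g' direction, i.e. theta is increasing.
The nearest critical point in that direction is theta = 3, where g'' = 24 > 0 (a local minimum). The iterate converges there.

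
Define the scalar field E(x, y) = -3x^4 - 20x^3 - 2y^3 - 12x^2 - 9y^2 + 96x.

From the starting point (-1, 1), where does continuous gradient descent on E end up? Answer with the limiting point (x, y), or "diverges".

E is separable, so gradient descent decouples: x follows -∂E/∂x, y follows -∂E/∂y.
∂E/∂x = -12(x - 1)(x + 2)(x + 4); at x=-1 this is 72, so x decreases.
∂E/∂y = -6y(y + 3); at y=1 this is -24, so y increases.
The y-coordinate has no critical point in that direction and runs off to infinity.

diverges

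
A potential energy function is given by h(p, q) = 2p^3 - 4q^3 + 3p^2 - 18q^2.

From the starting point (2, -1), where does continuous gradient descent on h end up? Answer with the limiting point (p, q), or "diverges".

h is separable, so gradient descent decouples: p follows -∂h/∂p, q follows -∂h/∂q.
∂h/∂p = 6p(p + 1); at p=2 this is 36, so p decreases.
∂h/∂q = -12q(q + 3); at q=-1 this is 24, so q decreases.
p converges to its nearest critical value 0 (a local min of the p-part); q converges to -3. The iterate converges to (0, -3).

(0, -3)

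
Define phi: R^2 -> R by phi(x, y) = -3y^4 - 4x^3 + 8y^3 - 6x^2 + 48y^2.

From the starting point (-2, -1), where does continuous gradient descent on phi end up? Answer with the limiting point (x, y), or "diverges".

(-1, 0)

phi is separable, so gradient descent decouples: x follows -∂phi/∂x, y follows -∂phi/∂y.
∂phi/∂x = -12x(x + 1); at x=-2 this is -24, so x increases.
∂phi/∂y = -12y(y - 4)(y + 2); at y=-1 this is -60, so y increases.
x converges to its nearest critical value -1 (a local min of the x-part); y converges to 0. The iterate converges to (-1, 0).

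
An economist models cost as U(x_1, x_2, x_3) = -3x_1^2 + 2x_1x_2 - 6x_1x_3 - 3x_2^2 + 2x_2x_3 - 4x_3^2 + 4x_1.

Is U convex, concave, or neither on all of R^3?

U is quadratic, so its Hessian is the constant matrix H = [[-6, 2, -6], [2, -6, 2], [-6, 2, -8]].
Leading principal minors: -6, 32, -64.
Signs alternate −, +, − ⇒ H ≺ 0 ⇒ concave.

concave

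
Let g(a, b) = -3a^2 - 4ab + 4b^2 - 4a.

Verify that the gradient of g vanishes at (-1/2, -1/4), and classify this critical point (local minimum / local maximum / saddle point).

∇g = (-6a - 4b - 4, -4a + 8b); substituting (-1/2, -1/4) gives ∇g = (0, 0), so (-1/2, -1/4) is indeed a critical point.
The Hessian of g is constant: H = [[-6, -4], [-4, 8]].
det(H) = (-6)·8 − (-4)² = -64.
Since det(H) < 0, H is indefinite and the critical point is a saddle point.

saddle point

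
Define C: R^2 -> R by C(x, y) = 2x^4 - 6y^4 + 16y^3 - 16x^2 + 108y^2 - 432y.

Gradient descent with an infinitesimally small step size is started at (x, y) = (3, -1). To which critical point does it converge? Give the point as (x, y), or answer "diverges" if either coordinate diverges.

(2, 2)

C is separable, so gradient descent decouples: x follows -∂C/∂x, y follows -∂C/∂y.
∂C/∂x = 8x(x - 2)(x + 2); at x=3 this is 120, so x decreases.
∂C/∂y = -24(y - 3)(y - 2)(y + 3); at y=-1 this is -576, so y increases.
x converges to its nearest critical value 2 (a local min of the x-part); y converges to 2. The iterate converges to (2, 2).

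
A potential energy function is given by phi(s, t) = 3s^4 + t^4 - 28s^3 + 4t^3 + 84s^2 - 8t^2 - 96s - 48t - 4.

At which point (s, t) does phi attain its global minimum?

phi(s,t) separates as P(s) + Q(t) − 4, so its minimum is min P + min Q − 4.
P'(s) = 12(s - 4)(s - 2)(s - 1) vanishes at s ∈ {1, 2, 4}; Q'(t) = 4(t - 2)(t + 2)(t + 3) vanishes at t ∈ {-3, -2, 2}.
Local minima of P (where P''>0): P(1)=-37, P(4)=-64. Local minima of Q: Q(-3)=45, Q(2)=-80.
So the global minimum of phi is P(4) + Q(2) − 4 = -64 − 80 − 4 = -148, attained at (4, 2).

(4, 2)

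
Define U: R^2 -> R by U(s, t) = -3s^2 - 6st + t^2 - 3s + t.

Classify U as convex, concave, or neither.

neither

U is quadratic, so its Hessian is the constant matrix H = [[-6, -6], [-6, 2]].
det(H) = -48, tr(H) = -4.
det(H) < 0, so H is indefinite: neither convex nor concave.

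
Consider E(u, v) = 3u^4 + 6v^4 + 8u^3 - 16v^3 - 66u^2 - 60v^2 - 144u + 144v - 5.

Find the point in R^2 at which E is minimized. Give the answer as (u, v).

E(u,v) separates as P(u) + Q(v) − 5, so its minimum is min P + min Q − 5.
P'(u) = 12(u - 3)(u + 1)(u + 4) vanishes at u ∈ {-4, -1, 3}; Q'(v) = 24(v - 3)(v - 1)(v + 2) vanishes at v ∈ {-2, 1, 3}.
Local minima of P (where P''>0): P(-4)=-224, P(3)=-567. Local minima of Q: Q(-2)=-304, Q(3)=-54.
So the global minimum of E is P(3) + Q(-2) − 5 = -567 − 304 − 5 = -876, attained at (3, -2).

(3, -2)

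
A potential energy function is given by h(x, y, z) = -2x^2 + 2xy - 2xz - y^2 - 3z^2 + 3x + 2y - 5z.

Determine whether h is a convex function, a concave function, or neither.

h is quadratic, so its Hessian is the constant matrix H = [[-4, 2, -2], [2, -2, 0], [-2, 0, -6]].
Leading principal minors: -4, 4, -16.
Signs alternate −, +, − ⇒ H ≺ 0 ⇒ concave.

concave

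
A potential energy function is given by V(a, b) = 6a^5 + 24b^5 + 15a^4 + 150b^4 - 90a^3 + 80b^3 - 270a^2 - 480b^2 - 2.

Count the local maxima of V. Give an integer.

V separates as a function of a plus a function of b, so ∇V=0 decouples.
∂V/∂a = 30a(a - 3)(a + 2)(a + 3) = 0 at a ∈ {-3, -2, 0, 3}; ∂V/∂b = 120b(b - 1)(b + 2)(b + 4) = 0 at b ∈ {-4, -2, 0, 1}.
The Hessian is diagonal: diag(V_aa, V_bb). Second derivatives: V_aa(-3)=-540, V_aa(-2)=300, V_aa(0)=-540, V_aa(3)=2700; V_bb(-4)=-4800, V_bb(-2)=1440, V_bb(0)=-960, V_bb(1)=1800.
Local maxima occur where both diagonal entries negative: (-3, -4), (-3, 0), (0, -4), (0, 0). Count: 4.

4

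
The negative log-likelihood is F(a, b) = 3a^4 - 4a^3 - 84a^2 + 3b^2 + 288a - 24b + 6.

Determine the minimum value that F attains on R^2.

-1514

F(a,b) separates as P(a) + Q(b) + 6, so its minimum is min P + min Q + 6.
P'(a) = 12(a - 3)(a - 2)(a + 4) vanishes at a ∈ {-4, 2, 3}; Q'(b) = 6b - 24 vanishes at b ∈ {4}.
Local minima of P (where P''>0): P(-4)=-1472, P(3)=243. Local minima of Q: Q(4)=-48.
So the global minimum of F is P(-4) + Q(4) + 6 = -1472 − 48 + 6 = -1514, attained at (-4, 4).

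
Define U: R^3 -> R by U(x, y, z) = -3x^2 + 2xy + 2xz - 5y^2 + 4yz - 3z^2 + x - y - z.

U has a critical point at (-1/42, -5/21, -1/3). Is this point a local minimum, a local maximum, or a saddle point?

The Hessian is constant: H = [[-6, 2, 2], [2, -10, 4], [2, 4, -6]].
Leading principal minors: Δ₁ = -6, Δ₂ = 56, Δ₃ = -168.
The minors alternate sign starting negative (−, +, −), so H is negative definite: a local maximum.

local maximum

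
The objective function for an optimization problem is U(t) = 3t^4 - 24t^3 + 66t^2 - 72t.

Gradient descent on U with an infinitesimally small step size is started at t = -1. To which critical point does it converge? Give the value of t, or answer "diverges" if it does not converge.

U'(t) = 12(t - 3)(t - 2)(t - 1), so U'(-1) = -288.
Gradient descent moves in the -U' direction, i.e. t is increasing.
The nearest critical point in that direction is t = 1, where U'' = 24 > 0 (a local minimum). The iterate converges there.

1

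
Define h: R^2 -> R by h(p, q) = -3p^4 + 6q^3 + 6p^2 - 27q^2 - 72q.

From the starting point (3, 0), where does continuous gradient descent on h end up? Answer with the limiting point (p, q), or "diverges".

h is separable, so gradient descent decouples: p follows -∂h/∂p, q follows -∂h/∂q.
∂h/∂p = -12p(p - 1)(p + 1); at p=3 this is -288, so p increases.
∂h/∂q = 18(q - 4)(q + 1); at q=0 this is -72, so q increases.
The p-coordinate has no critical point in that direction and runs off to infinity.

diverges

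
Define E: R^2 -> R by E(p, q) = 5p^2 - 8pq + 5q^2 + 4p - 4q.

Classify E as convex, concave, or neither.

E is quadratic, so its Hessian is the constant matrix H = [[10, -8], [-8, 10]].
det(H) = 36, tr(H) = 20.
det(H) > 0 and tr(H) > 0, so H is positive definite everywhere: convex.

convex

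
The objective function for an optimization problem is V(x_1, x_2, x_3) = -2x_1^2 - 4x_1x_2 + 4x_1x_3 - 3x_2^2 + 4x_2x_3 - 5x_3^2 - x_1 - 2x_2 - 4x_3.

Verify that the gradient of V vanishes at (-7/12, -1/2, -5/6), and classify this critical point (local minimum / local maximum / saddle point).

∇V = (-4x_1 - 4x_2 + 4x_3 - 1, -4x_1 - 6x_2 + 4x_3 - 2, 4x_1 + 4x_2 - 10x_3 - 4); substituting (-7/12, -1/2, -5/6) gives ∇V = (0, 0, 0), so (-7/12, -1/2, -5/6) is indeed a critical point.
The Hessian is constant: H = [[-4, -4, 4], [-4, -6, 4], [4, 4, -10]].
Leading principal minors: Δ₁ = -4, Δ₂ = 8, Δ₃ = -48.
The minors alternate sign starting negative (−, +, −), so H is negative definite: a local maximum.

local maximum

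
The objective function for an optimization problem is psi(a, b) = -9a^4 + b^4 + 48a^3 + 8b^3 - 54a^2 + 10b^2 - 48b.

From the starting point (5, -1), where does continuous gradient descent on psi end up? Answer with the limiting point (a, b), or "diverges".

psi is separable, so gradient descent decouples: a follows -∂psi/∂a, b follows -∂psi/∂b.
∂psi/∂a = -36a(a - 3)(a - 1); at a=5 this is -1440, so a increases.
∂psi/∂b = 4(b - 1)(b + 3)(b + 4); at b=-1 this is -48, so b increases.
The a-coordinate has no critical point in that direction and runs off to infinity.

diverges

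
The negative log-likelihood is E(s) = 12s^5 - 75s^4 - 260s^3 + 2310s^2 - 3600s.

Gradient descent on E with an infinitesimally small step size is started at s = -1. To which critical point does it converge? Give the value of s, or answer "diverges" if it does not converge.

E'(s) = 60(s - 5)(s - 3)(s - 1)(s + 4), so E'(-1) = -8640.
Gradient descent moves in the -E' direction, i.e. s is increasing.
The nearest critical point in that direction is s = 1, where E'' = 2400 > 0 (a local minimum). The iterate converges there.

1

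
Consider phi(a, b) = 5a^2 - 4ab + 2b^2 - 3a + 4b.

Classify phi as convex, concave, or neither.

convex

phi is quadratic, so its Hessian is the constant matrix H = [[10, -4], [-4, 4]].
det(H) = 24, tr(H) = 14.
det(H) > 0 and tr(H) > 0, so H is positive definite everywhere: convex.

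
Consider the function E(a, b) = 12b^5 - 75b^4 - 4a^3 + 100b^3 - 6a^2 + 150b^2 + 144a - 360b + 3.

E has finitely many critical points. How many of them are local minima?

E separates as a function of a plus a function of b, so ∇E=0 decouples.
∂E/∂a = -12(a - 3)(a + 4) = 0 at a ∈ {-4, 3}; ∂E/∂b = 60(b - 3)(b - 2)(b - 1)(b + 1) = 0 at b ∈ {-1, 1, 2, 3}.
The Hessian is diagonal: diag(E_aa, E_bb). Second derivatives: E_aa(-4)=84, E_aa(3)=-84; E_bb(-1)=-1440, E_bb(1)=240, E_bb(2)=-180, E_bb(3)=480.
Local minima occur where both diagonal entries positive: (-4, 1), (-4, 3). Count: 2.

2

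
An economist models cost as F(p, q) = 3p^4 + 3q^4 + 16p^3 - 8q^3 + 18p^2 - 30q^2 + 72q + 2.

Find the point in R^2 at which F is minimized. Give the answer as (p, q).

(-3, -2)

F(p,q) separates as A(p) + B(q) + 2, so its minimum is min A + min B + 2.
A'(p) = 12p(p + 1)(p + 3) vanishes at p ∈ {-3, -1, 0}; B'(q) = 12(q - 3)(q - 1)(q + 2) vanishes at q ∈ {-2, 1, 3}.
Local minima of A (where A''>0): A(-3)=-27, A(0)=0. Local minima of B: B(-2)=-152, B(3)=-27.
So the global minimum of F is A(-3) + B(-2) + 2 = -27 − 152 + 2 = -177, attained at (-3, -2).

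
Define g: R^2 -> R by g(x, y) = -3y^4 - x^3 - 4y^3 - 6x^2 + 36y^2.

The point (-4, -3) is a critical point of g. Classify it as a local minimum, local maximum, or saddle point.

The mixed partial ∂²g/∂x∂y is 0, so the Hessian at any point is diag(g_xx, g_yy) = diag(-6(x + 2), 12(-3y^2 - 2y + 6)).
At (-4, -3): H = diag(12, -180).
The eigenvalues have opposite signs, so H is indefinite: a saddle point.

saddle point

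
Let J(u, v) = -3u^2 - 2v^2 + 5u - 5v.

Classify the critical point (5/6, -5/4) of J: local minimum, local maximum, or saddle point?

The Hessian of J is constant: H = [[-6, 0], [0, -4]].
det(H) = (-6)·(-4) − 0² = 24.
det(H) > 0 and tr(H) = -10 < 0, so H is negative definite and the point is a local maximum.

local maximum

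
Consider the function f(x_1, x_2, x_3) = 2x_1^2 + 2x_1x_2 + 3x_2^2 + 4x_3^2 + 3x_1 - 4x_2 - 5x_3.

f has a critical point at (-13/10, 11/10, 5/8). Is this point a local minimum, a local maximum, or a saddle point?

local minimum

The Hessian is constant: H = [[4, 2, 0], [2, 6, 0], [0, 0, 8]].
Leading principal minors: Δ₁ = 4, Δ₂ = 20, Δ₃ = 160.
All leading minors are positive, so H is positive definite: a local minimum.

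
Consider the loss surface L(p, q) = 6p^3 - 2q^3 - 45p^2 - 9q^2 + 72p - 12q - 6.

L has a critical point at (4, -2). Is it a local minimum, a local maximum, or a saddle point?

local minimum

The mixed partial ∂²L/∂p∂q is 0, so the Hessian at any point is diag(L_pp, L_qq) = diag(18(2p - 5), -6(2q + 3)).
At (4, -2): H = diag(54, 6).
Both eigenvalues are positive, so H is positive definite: a local minimum.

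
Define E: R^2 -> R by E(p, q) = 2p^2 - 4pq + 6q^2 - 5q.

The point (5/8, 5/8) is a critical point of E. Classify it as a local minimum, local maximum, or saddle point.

local minimum

The Hessian of E is constant: H = [[4, -4], [-4, 12]].
det(H) = 4·12 − (-4)² = 32.
det(H) > 0 and tr(H) = 16 > 0, so H is positive definite and the point is a local minimum.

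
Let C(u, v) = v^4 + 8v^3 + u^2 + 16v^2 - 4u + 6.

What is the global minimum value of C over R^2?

C(u,v) separates as P(u) + Q(v) + 6, so its minimum is min P + min Q + 6.
P'(u) = 2u - 4 vanishes at u ∈ {2}; Q'(v) = 4v(v + 2)(v + 4) vanishes at v ∈ {-4, -2, 0}.
Local minima of P (where P''>0): P(2)=-4. Local minima of Q: Q(-4)=0, Q(0)=0.
So the global minimum of C is P(2) + Q(-4) + 6 = -4 + 0 + 6 = 2, attained at (2, -4).

2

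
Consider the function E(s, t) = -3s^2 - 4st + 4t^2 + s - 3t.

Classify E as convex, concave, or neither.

neither

E is quadratic, so its Hessian is the constant matrix H = [[-6, -4], [-4, 8]].
det(H) = -64, tr(H) = 2.
det(H) < 0, so H is indefinite: neither convex nor concave.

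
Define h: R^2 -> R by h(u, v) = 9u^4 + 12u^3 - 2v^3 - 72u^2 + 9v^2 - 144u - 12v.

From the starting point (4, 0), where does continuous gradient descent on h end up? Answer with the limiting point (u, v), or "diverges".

h is separable, so gradient descent decouples: u follows -∂h/∂u, v follows -∂h/∂v.
∂h/∂u = 36(u - 2)(u + 1)(u + 2); at u=4 this is 2160, so u decreases.
∂h/∂v = -6(v - 2)(v - 1); at v=0 this is -12, so v increases.
u converges to its nearest critical value 2 (a local min of the u-part); v converges to 1. The iterate converges to (2, 1).

(2, 1)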